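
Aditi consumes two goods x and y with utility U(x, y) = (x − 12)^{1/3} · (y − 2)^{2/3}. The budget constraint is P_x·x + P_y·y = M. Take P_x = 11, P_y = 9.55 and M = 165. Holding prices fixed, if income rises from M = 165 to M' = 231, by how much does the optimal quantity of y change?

Δy* = 4.6073

Substituting into the budget: x* = 12 + 1/3·(M − 12·P_x − 2·P_y)/P_x, and y* = 2 + 2/3·(…)/P_y.
Discretionary income = 165 − 12·11 − 2·9.55 = 13.9; y* = 2 + 2/3·13.9/9.55 = 2.9703.
At M' = 231: y* = 7.5777. Change: 7.5777 − 2.9703 = 4.6073.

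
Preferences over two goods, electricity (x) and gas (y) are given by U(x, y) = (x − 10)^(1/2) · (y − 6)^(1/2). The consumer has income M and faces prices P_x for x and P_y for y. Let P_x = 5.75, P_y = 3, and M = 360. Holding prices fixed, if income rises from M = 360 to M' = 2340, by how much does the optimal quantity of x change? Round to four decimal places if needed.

MRS = (y−6)/(x−10). Tangency with P_x/P_y gives y−6 = (P_x/P_y)·(x−10).
Substituting into the budget: x* = 10 + 0.5·(M − 10·P_x − 6·P_y)/P_x, and y* = 6 + 0.5·(…)/P_y.
Discretionary income = 360 − 10·5.75 − 6·3 = 284.5; x* = 10 + 0.5·284.5/5.75 = 34.7391.
At M' = 2340: x* = 206.913. Change: 206.913 − 34.7391 = 172.1739.

Δx* = 172.1739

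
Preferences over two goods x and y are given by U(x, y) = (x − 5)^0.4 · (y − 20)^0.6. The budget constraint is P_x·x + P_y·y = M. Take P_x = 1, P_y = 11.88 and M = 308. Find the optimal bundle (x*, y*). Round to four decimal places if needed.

This is Cobb-Douglas in (x−5, y−20): tangency gives 0.4·P_y·(y−20) = 0.6·P_x·(x−5).
Substituting into the budget: x* = 5 + 0.4·(M − 5·P_x − 20·P_y)/P_x, and y* = 20 + 0.6·(…)/P_y.
Discretionary income = 308 − 5·1 − 20·11.88 = 65.4; x* = 5 + 0.4·65.4/1 = 31.16; y* = 20 + 0.6·65.4/11.88 = 23.303.

x* = 31.16, y* = 23.303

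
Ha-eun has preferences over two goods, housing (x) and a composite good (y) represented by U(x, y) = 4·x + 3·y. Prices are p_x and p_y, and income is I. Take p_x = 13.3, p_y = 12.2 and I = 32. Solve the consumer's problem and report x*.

Perfect substitutes: compare marginal utility per dollar. 4/p_x vs 3/p_y → 0.3008 vs 0.2459.
x gives more utility per dollar, so spend all income on x: x* = I/p_x, y* = 0.
Numerically: x* = 2.406, y* = 0.

x* = 2.406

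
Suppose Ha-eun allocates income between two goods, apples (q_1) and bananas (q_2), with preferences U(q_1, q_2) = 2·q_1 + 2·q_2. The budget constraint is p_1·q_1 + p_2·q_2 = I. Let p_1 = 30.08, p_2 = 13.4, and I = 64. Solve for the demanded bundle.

q_1* = 0, q_2* = 4.7761

Linear utility — the consumer picks whichever good has higher MU/price: 2/30.08 = 0.0665 vs 2/13.4 = 0.1493.
q_2 gives more utility per dollar, so spend all income on q_2: q_2* = I/p_2, q_1* = 0.
Numerically: q_1* = 0, q_2* = 4.7761.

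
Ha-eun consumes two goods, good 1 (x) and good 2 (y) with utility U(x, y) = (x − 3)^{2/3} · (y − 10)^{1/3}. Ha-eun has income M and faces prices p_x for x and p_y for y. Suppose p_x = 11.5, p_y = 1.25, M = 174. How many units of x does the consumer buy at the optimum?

x* = 10.3623

This is Cobb-Douglas in (x−3, y−10): tangency gives 2/3·p_y·(y−10) = 1/3·p_x·(x−3).
After buying the subsistence bundle (3, 10), a share 2/3 of the remaining income goes to x: x* = 3 + 2/3·(M − 3p_x − 10p_y)/p_x.
Discretionary income = 174 − 3·11.5 − 10·1.25 = 127; x* = 3 + 2/3·127/11.5 = 10.3623.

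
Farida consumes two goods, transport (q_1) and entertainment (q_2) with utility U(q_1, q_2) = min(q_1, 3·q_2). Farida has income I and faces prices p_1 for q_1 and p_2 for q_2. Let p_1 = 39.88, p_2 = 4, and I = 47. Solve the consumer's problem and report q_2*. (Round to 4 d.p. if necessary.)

With perfect complements, no substitution: consume in ratio q_1:q_2 = 3:1.
Budget: p_1·q_1 + p_2·(1/3)·q_1 = I, so (3·p_1 + p_2)·q_1 = 3·I.
Demand: q_1*(p_1,p_2,I) = 3·I/(3·p_1 + p_2), q_2* = I/(3·p_1 + p_2).
Here 3·39.88 + 4 = 123.64, giving q_2* = 0.3801.

q_2* = 0.3801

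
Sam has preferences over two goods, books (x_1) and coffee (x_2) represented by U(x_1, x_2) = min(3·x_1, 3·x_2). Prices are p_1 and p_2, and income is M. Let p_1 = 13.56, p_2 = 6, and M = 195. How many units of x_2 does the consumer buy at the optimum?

With perfect complements, no substitution: consume in ratio x_1:x_2 = 3:3.
Budget: p_1·x_1 + p_2·x_1 = M, so (3·p_1 + 3·p_2)·x_1 = 3·M.
Demand: x_1*(p_1,p_2,M) = 3·M/(3·p_1 + 3·p_2), x_2* = 3·M/(3·p_1 + 3·p_2).
Here 3·13.56 + 3·6 = 58.68, giving x_2* = 9.9693.

x_2* = 9.9693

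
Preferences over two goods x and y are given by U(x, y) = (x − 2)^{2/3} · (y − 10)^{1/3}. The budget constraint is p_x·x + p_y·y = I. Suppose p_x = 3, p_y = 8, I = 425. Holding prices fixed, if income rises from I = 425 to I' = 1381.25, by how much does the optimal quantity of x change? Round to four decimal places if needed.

Δx* = 212.5

This is Cobb-Douglas in (x−2, y−10): tangency gives 2/3·p_y·(y−10) = 1/3·p_x·(x−2).
Substituting into the budget: x* = 2 + 2/3·(I − 2·p_x − 10·p_y)/p_x, and y* = 10 + 1/3·(…)/p_y.
Discretionary income = 425 − 2·3 − 10·8 = 339; x* = 2 + 2/3·339/3 = 77.3333.
At I' = 1381.25: x* = 289.8333. Change: 289.8333 − 77.3333 = 212.5.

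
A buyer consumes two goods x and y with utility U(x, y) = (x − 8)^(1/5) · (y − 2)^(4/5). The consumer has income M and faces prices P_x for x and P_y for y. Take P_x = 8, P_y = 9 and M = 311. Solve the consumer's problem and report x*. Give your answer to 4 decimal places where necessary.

x* = 13.725

Discretionary income = 311 − 8·8 − 2·9 = 229; x* = 8 + 0.2·229/8 = 13.725.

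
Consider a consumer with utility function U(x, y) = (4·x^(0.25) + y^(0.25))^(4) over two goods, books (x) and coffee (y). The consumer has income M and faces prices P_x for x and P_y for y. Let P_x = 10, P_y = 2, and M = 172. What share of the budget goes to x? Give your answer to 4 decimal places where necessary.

Numerically y/x = 1.346522, so x* = 172/(10 + 2·1.346522) = 13.5507 and y* = 1.346522·13.5507 = 18.2464.
Expenditure on x: 10·13.5507 = 135.5073; share = 0.7878.

share on x = 0.7878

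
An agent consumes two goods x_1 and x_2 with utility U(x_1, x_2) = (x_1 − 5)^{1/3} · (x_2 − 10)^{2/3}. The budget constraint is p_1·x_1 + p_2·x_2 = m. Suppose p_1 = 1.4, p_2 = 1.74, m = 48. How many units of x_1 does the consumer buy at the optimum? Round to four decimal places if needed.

This is Cobb-Douglas in (x_1−5, x_2−10): tangency gives 1/3·p_2·(x_2−10) = 2/3·p_1·(x_1−5).
Substituting into the budget: x_1* = 5 + 1/3·(m − 5·p_1 − 10·p_2)/p_1, and x_2* = 10 + 2/3·(…)/p_2.
Discretionary income = 48 − 5·1.4 − 10·1.74 = 23.6; x_1* = 5 + 1/3·23.6/1.4 = 10.619.

x_1* = 10.619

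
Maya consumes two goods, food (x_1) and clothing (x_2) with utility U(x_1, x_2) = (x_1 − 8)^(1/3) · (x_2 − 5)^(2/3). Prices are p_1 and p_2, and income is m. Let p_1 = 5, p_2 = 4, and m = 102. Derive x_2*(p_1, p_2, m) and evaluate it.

After buying the subsistence bundle (8, 5), a share 1/3 of the remaining income goes to x_1: x_1* = 8 + 1/3·(m − 8p_1 − 5p_2)/p_1.
Discretionary income = 102 − 8·5 − 5·4 = 42; x_2* = 5 + 2/3·42/4 = 12.

x_2* = 12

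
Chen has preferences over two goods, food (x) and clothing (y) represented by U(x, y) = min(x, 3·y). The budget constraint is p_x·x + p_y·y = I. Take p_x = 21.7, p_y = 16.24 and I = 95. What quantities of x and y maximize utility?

Demand: x*(p_x,p_y,I) = 3·I/(3·p_x + p_y), y* = I/(3·p_x + p_y).
Here 3·21.7 + 16.24 = 81.34, giving x* = 3.5038 and y* = 1.1679.

x* = 3.5038, y* = 1.1679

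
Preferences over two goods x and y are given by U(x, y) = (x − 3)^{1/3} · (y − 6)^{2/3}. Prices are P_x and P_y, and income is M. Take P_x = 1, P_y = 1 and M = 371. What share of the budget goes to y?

Let x' = x−3, y' = y−6. MRS = (1/2)·y'/x' = P_x/P_y.
Substituting into the budget: x* = 3 + 1/3·(M − 3·P_x − 6·P_y)/P_x, and y* = 6 + 2/3·(…)/P_y.
Discretionary income = 371 − 3·1 − 6·1 = 362; x* = 3 + 1/3·362/1 = 123.6667; y* = 6 + 2/3·362/1 = 247.3333.
Expenditure on y: 1·247.3333 = 247.3333; share = 0.6667.

share on y = 0.6667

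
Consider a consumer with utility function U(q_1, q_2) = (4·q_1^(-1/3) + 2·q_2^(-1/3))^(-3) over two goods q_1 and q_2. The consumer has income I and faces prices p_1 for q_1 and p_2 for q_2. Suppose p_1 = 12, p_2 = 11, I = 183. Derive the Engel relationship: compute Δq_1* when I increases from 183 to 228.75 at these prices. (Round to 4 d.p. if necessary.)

MRS = MU_q_1/MU_q_2 = 2·(q_2/q_1)^(4/3). Set equal to p_1/p_2.
Hence q_2/q_1 = ((1/2)·p_1/p_2)^(1/(4/3)), i.e. raised to the 0.75 power.
Substitute q_2 = (q_2/q_1)·q_1 into the budget: q_1* = I/(p_1 + p_2·(q_2/q_1)).
Numerically q_2/q_1 = 0.634701, so q_1* = 183/(12 + 11·0.634701) = 9.6409.
At I' = 228.75: q_1* = 12.0511. Change: 12.0511 − 9.6409 = 2.4102.

Δq_1* = 2.4102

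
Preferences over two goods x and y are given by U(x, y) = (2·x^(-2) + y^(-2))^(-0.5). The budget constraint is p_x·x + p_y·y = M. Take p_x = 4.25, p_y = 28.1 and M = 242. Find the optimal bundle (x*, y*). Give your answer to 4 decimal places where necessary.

MRS = MU_x/MU_y = 2·(y/x)^(3). Set equal to p_x/p_y.
Hence y/x = ((1/2)·p_x/p_y)^(1/(3)), i.e. raised to the 1/3 power.
With the ratio pinned down, the budget gives x* = M/(p_x + p_y·(y/x)) and y* = (y/x)·x*.
Numerically y/x = 0.42288, so x* = 242/(4.25 + 28.1·0.42288) = 15.0004 and y* = 0.42288·15.0004 = 6.3434.

x* = 15.0004, y* = 6.3434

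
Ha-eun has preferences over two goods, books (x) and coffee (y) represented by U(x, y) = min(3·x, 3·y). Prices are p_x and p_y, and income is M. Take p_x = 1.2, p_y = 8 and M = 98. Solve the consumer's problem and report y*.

Demand: x*(p_x,p_y,M) = 3·M/(3·p_x + 3·p_y), y* = 3·M/(3·p_x + 3·p_y).
Here 3·1.2 + 3·8 = 27.6, giving y* = 10.6522.

y* = 10.6522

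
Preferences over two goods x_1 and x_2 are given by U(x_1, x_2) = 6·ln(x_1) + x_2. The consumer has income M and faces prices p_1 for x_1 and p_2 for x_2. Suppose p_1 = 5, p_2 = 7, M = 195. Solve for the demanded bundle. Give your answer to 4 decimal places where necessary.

Set MRS = p_1/p_2: (6/x_1)/1 = p_1/p_2.
So x_1*(p_1,p_2) = 6·p_2/p_1, independent of income; and x_2* = (M − 6·p_2)/p_2.
At the given prices: x_1* = 6·7/5 = 8.4, and x_2* = 21.8571.

x_1* = 8.4, x_2* = 21.8571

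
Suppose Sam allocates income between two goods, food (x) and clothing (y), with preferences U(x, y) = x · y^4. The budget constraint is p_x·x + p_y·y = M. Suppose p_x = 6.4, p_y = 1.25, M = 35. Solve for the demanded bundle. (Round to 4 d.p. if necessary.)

At p_x=6.4, p_y=1.25, M=35: x* = 0.2·35/6.4 = 1.0938, y* = 22.4.

x* = 1.0938, y* = 22.4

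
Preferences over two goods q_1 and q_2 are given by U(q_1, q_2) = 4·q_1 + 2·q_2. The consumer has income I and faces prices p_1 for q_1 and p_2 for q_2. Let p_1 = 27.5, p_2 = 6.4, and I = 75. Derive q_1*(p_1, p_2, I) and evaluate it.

q_1* = 0

Perfect substitutes: compare marginal utility per dollar. 4/p_1 vs 2/p_2 → 0.1455 vs 0.3125.
q_2 gives more utility per dollar, so spend all income on q_2: q_2* = I/p_2, q_1* = 0.
Numerically: q_1* = 0, q_2* = 11.7188.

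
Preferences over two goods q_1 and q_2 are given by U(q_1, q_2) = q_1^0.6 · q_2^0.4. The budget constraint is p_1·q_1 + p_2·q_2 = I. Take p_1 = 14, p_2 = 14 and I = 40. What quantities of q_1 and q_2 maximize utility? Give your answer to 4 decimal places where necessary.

q_1* = 1.7143, q_2* = 1.1429

MU_q_1/MU_q_2 = (0.6·q_2)/(0.4·q_1); tangency sets this equal to p_1/p_2.
Rearranging, p_2·q_2 = (2/3)·p_1·q_1. Substituting into the budget gives p_1·q_1·(1 + (2/3)) = I.
Demand: q_1*(p_1,p_2,I) = 0.6·I/p_1 and q_2* = 0.4·I/p_2.
At p_1=14, p_2=14, I=40: q_1* = 0.6·40/14 = 1.7143, q_2* = 1.1429.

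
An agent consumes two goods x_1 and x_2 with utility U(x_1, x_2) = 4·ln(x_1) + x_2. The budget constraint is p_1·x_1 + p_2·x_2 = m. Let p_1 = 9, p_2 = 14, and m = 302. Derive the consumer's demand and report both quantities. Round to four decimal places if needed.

x_1* = 6.2222, x_2* = 17.5714

Set MRS = p_1/p_2: (4/x_1)/1 = p_1/p_2.
So x_1*(p_1,p_2) = 4·p_2/p_1, independent of income; and x_2* = (m − 4·p_2)/p_2.
At the given prices: x_1* = 4·14/9 = 6.2222, and x_2* = 17.5714.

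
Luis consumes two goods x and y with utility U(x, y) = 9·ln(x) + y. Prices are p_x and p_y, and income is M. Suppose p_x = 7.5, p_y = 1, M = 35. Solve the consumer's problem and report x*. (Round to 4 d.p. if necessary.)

x* = 1.2

Set MRS = p_x/p_y: (9/x)/1 = p_x/p_y.
So x*(p_x,p_y) = 9·p_y/p_x, independent of income; and y* = (M − 9·p_y)/p_y.
At the given prices: x* = 9·1/7.5 = 1.2.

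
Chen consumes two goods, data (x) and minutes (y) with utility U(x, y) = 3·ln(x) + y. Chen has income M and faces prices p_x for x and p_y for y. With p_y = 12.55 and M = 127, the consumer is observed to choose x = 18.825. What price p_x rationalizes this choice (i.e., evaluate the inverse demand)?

p_x = 2

Set MRS = p_x/p_y: (3/x)/1 = p_x/p_y.
So x*(p_x,p_y) = 3·p_y/p_x, independent of income; and y* = (M − 3·p_y)/p_y.
Set x* = 18.825 in the demand function and solve for p_x: p_x = 2.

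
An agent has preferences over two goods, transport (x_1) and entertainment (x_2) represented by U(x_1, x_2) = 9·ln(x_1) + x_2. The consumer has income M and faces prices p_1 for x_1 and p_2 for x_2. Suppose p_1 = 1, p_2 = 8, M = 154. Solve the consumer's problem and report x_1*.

Set MRS = p_1/p_2: (9/x_1)/1 = p_1/p_2.
So x_1*(p_1,p_2) = 9·p_2/p_1, independent of income; and x_2* = (M − 9·p_2)/p_2.
At the given prices: x_1* = 9·8/1 = 72.

x_1* = 72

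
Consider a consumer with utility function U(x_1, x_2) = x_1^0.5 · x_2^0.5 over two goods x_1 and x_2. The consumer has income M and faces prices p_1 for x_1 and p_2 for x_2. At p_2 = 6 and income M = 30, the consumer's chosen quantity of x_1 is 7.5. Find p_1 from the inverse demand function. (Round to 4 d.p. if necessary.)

Tangency: MRS = x_2/x_1 = p_1/p_2.
Rearranging, p_2·x_2 = p_1·x_1. Substituting into the budget gives p_1·x_1·(1 + 1) = M.
Demand: x_1*(p_1,p_2,M) = 0.5·M/p_1 and x_2* = 0.5·M/p_2.
Set x_1* = 7.5 in the demand function and solve for p_1: p_1 = 2.

p_1 = 2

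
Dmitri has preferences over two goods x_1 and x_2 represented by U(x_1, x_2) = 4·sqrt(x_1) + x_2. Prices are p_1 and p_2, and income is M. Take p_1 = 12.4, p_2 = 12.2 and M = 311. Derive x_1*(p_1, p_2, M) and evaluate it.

Utility is quasi-linear in x_2; the FOC for x_1 is 2/√x_1 = p_1/p_2.
Thus x_1* = (2·p_2/p_1)² — independent of M — with the rest of income spent on x_2.
Plugging in: x_1* = (2·12.2/12.4)² = 3.872.

x_1* = 3.872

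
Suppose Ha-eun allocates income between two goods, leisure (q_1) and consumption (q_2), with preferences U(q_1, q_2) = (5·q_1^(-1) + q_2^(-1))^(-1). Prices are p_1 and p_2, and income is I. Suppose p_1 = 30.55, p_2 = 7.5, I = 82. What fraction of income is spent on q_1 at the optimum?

From the CES first-order condition, 5·(q_2/q_1)^(2) = p_1/p_2.
Hence q_2/q_1 = ((1/5)·p_1/p_2)^(1/(2)), i.e. raised to the 0.5 power.
Substitute q_2 = (q_2/q_1)·q_1 into the budget: q_1* = I/(p_1 + p_2·(q_2/q_1)).
Numerically q_2/q_1 = 0.902589, so q_1* = 82/(30.55 + 7.5·0.902589) = 2.1972 and q_2* = 0.902589·2.1972 = 1.9832.
Expenditure on q_1: 30.55·2.1972 = 67.1259; share = 0.8186.

share on q_1 = 0.8186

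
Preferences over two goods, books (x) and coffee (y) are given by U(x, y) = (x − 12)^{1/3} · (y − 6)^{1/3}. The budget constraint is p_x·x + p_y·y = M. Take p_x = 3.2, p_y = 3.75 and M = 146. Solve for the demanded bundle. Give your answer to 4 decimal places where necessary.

x* = 25.2969, y* = 17.3467

Substituting into the budget: x* = 12 + 0.5·(M − 12·p_x − 6·p_y)/p_x, and y* = 6 + 0.5·(…)/p_y.
Discretionary income = 146 − 12·3.2 − 6·3.75 = 85.1; x* = 12 + 0.5·85.1/3.2 = 25.2969; y* = 6 + 0.5·85.1/3.75 = 17.3467.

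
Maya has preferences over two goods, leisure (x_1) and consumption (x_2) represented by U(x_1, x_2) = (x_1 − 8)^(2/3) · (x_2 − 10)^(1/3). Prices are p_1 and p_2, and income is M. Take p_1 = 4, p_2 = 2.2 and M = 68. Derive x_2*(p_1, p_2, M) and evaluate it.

MRS = 2·(x_2−10)/(x_1−8). Tangency with p_1/p_2 gives x_2−10 = (1/2)·(p_1/p_2)·(x_1−8).
After buying the subsistence bundle (8, 10), a share 2/3 of the remaining income goes to x_1: x_1* = 8 + 2/3·(M − 8p_1 − 10p_2)/p_1.
Discretionary income = 68 − 8·4 − 10·2.2 = 14; x_2* = 10 + 1/3·14/2.2 = 12.1212.

x_2* = 12.1212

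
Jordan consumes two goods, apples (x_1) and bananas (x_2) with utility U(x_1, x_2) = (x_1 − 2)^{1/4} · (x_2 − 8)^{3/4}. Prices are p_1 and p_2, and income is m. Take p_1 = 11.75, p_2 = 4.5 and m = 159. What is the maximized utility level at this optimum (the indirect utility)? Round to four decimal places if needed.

After buying the subsistence bundle (2, 8), a share 0.25 of the remaining income goes to x_1: x_1* = 2 + 0.25·(m − 2p_1 − 8p_2)/p_1.
Discretionary income = 159 − 2·11.75 − 8·4.5 = 99.5; x_1* = 2 + 0.25·99.5/11.75 = 4.117; x_2* = 8 + 0.75·99.5/4.5 = 24.5833.
Utility at the optimum: U(4.117, 24.5833) = 9.9125.

V = 9.9125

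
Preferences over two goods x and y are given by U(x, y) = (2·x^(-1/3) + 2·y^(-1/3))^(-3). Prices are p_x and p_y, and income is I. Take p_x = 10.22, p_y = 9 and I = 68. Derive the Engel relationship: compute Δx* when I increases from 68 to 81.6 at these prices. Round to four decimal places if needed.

Δx* = 0.6759

MRS = MU_x/MU_y = (y/x)^(4/3). Set equal to p_x/p_y.
Solve for the ratio: y/x = [p_x/p_y]^(0.75).
Substitute y = (y/x)·x into the budget: x* = I/(p_x + p_y·(y/x)).
Numerically y/x = 1.100034, so x* = 68/(10.22 + 9·1.100034) = 3.3797.
At I' = 81.6: x* = 4.0556. Change: 4.0556 − 3.3797 = 0.6759.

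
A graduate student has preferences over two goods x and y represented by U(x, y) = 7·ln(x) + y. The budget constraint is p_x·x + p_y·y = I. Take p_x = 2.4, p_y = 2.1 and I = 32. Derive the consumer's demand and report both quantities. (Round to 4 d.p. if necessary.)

Set MRS = p_x/p_y: (7/x)/1 = p_x/p_y.
So x*(p_x,p_y) = 7·p_y/p_x, independent of income; and y* = (I − 7·p_y)/p_y.
At the given prices: x* = 7·2.1/2.4 = 6.125, and y* = 8.2381.

x* = 6.125, y* = 8.2381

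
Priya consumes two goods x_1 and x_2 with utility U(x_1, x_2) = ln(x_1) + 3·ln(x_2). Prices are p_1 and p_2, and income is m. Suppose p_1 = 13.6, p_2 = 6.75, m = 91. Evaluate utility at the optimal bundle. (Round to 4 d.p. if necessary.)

V = 7.4554

Demand: x_1*(p_1,p_2,m) = 0.25·m/p_1 and x_2* = 0.75·m/p_2.
At p_1=13.6, p_2=6.75, m=91: x_1* = 0.25·91/13.6 = 1.6728, x_2* = 10.1111.
Utility at the optimum: U(1.6728, 10.1111) = 7.4554.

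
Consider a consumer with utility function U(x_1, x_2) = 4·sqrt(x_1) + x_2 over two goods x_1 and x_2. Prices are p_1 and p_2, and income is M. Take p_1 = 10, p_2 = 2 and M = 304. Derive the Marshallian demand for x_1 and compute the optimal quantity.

x_1* = 0.16

Utility is quasi-linear in x_2; the FOC for x_1 is 2/√x_1 = p_1/p_2.
Solve: √x_1 = 2·p_2/p_1, so x_1*(p_1,p_2) = (2·p_2/p_1)², and x_2* = (M − p_1·x_1*)/p_2.
Plugging in: x_1* = (2·2/10)² = 0.16.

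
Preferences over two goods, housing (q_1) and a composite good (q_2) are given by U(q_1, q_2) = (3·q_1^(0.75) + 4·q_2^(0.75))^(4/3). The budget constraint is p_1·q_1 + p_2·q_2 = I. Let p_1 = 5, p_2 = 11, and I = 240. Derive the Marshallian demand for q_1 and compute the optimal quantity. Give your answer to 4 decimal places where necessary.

MU_q_1 ∝ 3·q_1^(-0.25), MU_q_2 ∝ 4·q_2^(-0.25), so MRS = (3/4)·(q_2/q_1)^(0.25) = p_1/p_2.
Solve for the ratio: q_2/q_1 = [(4/3)·p_1/p_2]^(4).
With the ratio pinned down, the budget gives q_1* = I/(p_1 + p_2·(q_2/q_1)) and q_2* = (q_2/q_1)·q_1*.
Numerically q_2/q_1 = 0.134916, so q_1* = 240/(5 + 11·0.134916) = 37.0137.

q_1* = 37.0137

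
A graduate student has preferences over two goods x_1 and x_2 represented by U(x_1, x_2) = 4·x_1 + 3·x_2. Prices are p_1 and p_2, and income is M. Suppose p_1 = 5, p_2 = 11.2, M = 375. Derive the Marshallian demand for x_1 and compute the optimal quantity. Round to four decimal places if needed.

x_1* = 75

Numerically: x_1* = 75, x_2* = 0.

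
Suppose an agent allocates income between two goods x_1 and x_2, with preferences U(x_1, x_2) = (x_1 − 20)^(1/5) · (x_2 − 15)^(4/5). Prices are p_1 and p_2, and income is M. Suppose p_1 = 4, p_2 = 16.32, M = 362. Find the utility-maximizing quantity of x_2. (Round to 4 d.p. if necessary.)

MRS = (1/4)·(x_2−15)/(x_1−20). Tangency with p_1/p_2 gives x_2−15 = 4·(p_1/p_2)·(x_1−20).
After buying the subsistence bundle (20, 15), a share 0.2 of the remaining income goes to x_1: x_1* = 20 + 0.2·(M − 20p_1 − 15p_2)/p_1.
Discretionary income = 362 − 20·4 − 15·16.32 = 37.2; x_2* = 15 + 0.8·37.2/16.32 = 16.8235.

x_2* = 16.8235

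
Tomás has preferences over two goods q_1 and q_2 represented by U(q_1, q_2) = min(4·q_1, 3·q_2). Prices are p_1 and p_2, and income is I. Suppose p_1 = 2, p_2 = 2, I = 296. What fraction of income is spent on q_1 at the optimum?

share on q_1 = 0.4286

Leontief preferences: the optimum is at the kink where q_1/3 = q_2/4, i.e. q_2 = (4/3)·q_1.
Budget: p_1·q_1 + p_2·(4/3)·q_1 = I, so (3·p_1 + 4·p_2)·q_1 = 3·I.
Demand: q_1*(p_1,p_2,I) = 3·I/(3·p_1 + 4·p_2), q_2* = 4·I/(3·p_1 + 4·p_2).
Here 3·2 + 4·2 = 14, giving q_1* = 63.4286 and q_2* = 84.5714.
Expenditure on q_1: 2·63.4286 = 126.8571; share = 0.4286.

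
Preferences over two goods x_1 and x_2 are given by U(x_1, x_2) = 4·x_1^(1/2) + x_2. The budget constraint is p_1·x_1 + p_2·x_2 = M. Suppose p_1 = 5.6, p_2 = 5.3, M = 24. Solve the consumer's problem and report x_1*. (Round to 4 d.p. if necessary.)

Utility is quasi-linear in x_2; the FOC for x_1 is 2/√x_1 = p_1/p_2.
Solve: √x_1 = 2·p_2/p_1, so x_1*(p_1,p_2) = (2·p_2/p_1)², and x_2* = (M − p_1·x_1*)/p_2.
Plugging in: x_1* = (2·5.3/5.6)² = 3.5829.

x_1* = 3.5829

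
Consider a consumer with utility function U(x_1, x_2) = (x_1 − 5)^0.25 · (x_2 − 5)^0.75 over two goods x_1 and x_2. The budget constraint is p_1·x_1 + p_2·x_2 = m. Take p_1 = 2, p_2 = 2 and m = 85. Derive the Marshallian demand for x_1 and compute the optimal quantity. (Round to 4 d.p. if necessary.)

Let x_1' = x_1−5, x_2' = x_2−5. MRS = (1/3)·x_2'/x_1' = p_1/p_2.
After buying the subsistence bundle (5, 5), a share 0.25 of the remaining income goes to x_1: x_1* = 5 + 0.25·(m − 5p_1 − 5p_2)/p_1.
Discretionary income = 85 − 5·2 − 5·2 = 65; x_1* = 5 + 0.25·65/2 = 13.125.

x_1* = 13.125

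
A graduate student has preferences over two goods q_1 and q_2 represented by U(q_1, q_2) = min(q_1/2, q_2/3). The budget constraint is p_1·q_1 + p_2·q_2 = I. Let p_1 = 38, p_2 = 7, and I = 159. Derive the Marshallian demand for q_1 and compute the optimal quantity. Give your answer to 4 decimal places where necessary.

With perfect complements, no substitution: consume in ratio q_1:q_2 = 2:3.
Budget: p_1·q_1 + p_2·(3/2)·q_1 = I, so (2·p_1 + 3·p_2)·q_1 = 2·I.
Demand: q_1*(p_1,p_2,I) = 2·I/(2·p_1 + 3·p_2), q_2* = 3·I/(2·p_1 + 3·p_2).
Here 2·38 + 3·7 = 97, giving q_1* = 3.2784.

q_1* = 3.2784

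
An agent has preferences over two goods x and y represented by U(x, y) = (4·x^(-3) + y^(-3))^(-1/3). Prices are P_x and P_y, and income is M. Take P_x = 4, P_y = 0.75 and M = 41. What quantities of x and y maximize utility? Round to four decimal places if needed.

x* = 8.5311, y* = 9.1673

MRS = MU_x/MU_y = 4·(y/x)^(4). Set equal to P_x/P_y.
Solve for the ratio: y/x = [(1/4)·P_x/P_y]^(0.25).
With the ratio pinned down, the budget gives x* = M/(P_x + P_y·(y/x)) and y* = (y/x)·x*.
Numerically y/x = 1.07457, so x* = 41/(4 + 0.75·1.07457) = 8.5311 and y* = 1.07457·8.5311 = 9.1673.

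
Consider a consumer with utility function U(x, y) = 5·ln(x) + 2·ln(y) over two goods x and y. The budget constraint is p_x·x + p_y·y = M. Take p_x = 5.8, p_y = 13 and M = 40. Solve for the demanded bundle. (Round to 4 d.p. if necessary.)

x* = 4.9261, y* = 0.8791

The MRS is (5/2)·y/x. Set MRS = p_x/p_y.
So 5·p_y·y = 2·p_x·x; combined with the budget, a share 5/7 of income goes to x.
Demand: x*(p_x,p_y,M) = 5/7·M/p_x and y* = 2/7·M/p_y.
At p_x=5.8, p_y=13, M=40: x* = 5/7·40/5.8 = 4.9261, y* = 0.8791.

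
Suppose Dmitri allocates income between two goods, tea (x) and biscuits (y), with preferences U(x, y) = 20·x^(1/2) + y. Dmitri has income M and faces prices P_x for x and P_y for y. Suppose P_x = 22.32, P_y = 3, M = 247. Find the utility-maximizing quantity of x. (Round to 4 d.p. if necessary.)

x* = 1.8066

Utility is quasi-linear in y; the FOC for x is 10/√x = P_x/P_y.
Thus x* = (10·P_y/P_x)² — independent of M — with the rest of income spent on y.
Plugging in: x* = (10·3/22.32)² = 1.8066.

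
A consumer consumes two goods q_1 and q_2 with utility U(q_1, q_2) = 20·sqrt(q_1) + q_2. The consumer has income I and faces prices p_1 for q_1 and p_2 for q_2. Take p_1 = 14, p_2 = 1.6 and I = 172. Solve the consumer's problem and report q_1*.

Plugging in: q_1* = (10·1.6/14)² = 1.3061.

q_1* = 1.3061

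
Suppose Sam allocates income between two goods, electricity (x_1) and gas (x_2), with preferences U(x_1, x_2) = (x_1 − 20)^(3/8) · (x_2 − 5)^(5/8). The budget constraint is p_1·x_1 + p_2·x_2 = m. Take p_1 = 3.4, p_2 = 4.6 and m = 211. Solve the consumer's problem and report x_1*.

This is Cobb-Douglas in (x_1−20, x_2−5): tangency gives 0.375·p_2·(x_2−5) = 0.625·p_1·(x_1−20).
After buying the subsistence bundle (20, 5), a share 0.375 of the remaining income goes to x_1: x_1* = 20 + 0.375·(m − 20p_1 − 5p_2)/p_1.
Discretionary income = 211 − 20·3.4 − 5·4.6 = 120; x_1* = 20 + 0.375·120/3.4 = 33.2353.

x_1* = 33.2353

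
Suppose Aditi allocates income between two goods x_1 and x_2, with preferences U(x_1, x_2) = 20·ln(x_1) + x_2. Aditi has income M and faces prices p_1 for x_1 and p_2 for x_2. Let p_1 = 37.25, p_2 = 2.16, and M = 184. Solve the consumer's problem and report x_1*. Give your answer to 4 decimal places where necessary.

So x_1*(p_1,p_2) = 20·p_2/p_1, independent of income; and x_2* = (M − 20·p_2)/p_2.
At the given prices: x_1* = 20·2.16/37.25 = 1.1597.

x_1* = 1.1597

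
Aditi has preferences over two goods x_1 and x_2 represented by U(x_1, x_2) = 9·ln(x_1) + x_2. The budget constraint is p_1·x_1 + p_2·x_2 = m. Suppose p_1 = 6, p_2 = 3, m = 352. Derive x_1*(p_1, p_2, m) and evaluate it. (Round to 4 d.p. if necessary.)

x_1* = 4.5

MU_x_1 = 9/x_1, MU_x_2 = 1. Tangency: 9/x_1 = p_1/p_2.
So x_1*(p_1,p_2) = 9·p_2/p_1, independent of income; and x_2* = (m − 9·p_2)/p_2.
At the given prices: x_1* = 9·3/6 = 4.5.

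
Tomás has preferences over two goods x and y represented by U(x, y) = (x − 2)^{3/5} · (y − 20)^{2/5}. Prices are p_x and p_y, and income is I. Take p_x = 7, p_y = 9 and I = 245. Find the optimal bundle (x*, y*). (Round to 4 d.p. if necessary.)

This is Cobb-Douglas in (x−2, y−20): tangency gives 0.6·p_y·(y−20) = 0.4·p_x·(x−2).
After buying the subsistence bundle (2, 20), a share 0.6 of the remaining income goes to x: x* = 2 + 0.6·(I − 2p_x − 20p_y)/p_x.
Discretionary income = 245 − 2·7 − 20·9 = 51; x* = 2 + 0.6·51/7 = 6.3714; y* = 20 + 0.4·51/9 = 22.2667.

x* = 6.3714, y* = 22.2667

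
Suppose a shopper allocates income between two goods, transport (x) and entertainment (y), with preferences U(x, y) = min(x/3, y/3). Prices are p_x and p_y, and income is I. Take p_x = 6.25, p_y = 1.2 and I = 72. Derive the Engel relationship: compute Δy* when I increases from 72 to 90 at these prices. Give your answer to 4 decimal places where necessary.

Δy* = 2.4161

Leontief preferences: the optimum is at the kink where x/3 = y/3, i.e. y = x.
Budget: p_x·x + p_y·x = I, so (3·p_x + 3·p_y)·x = 3·I.
Demand: x*(p_x,p_y,I) = 3·I/(3·p_x + 3·p_y), y* = 3·I/(3·p_x + 3·p_y).
Here 3·6.25 + 3·1.2 = 22.35, giving y* = 9.6644.
At I' = 90: y* = 12.0805. Change: 12.0805 − 9.6644 = 2.4161.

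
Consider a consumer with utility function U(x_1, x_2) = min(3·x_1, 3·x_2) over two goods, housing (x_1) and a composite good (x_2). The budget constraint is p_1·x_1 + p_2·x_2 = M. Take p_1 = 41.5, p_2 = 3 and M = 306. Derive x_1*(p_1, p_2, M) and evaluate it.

x_1* = 6.8764

Leontief preferences: the optimum is at the kink where x_1/3 = x_2/3, i.e. x_2 = x_1.
Budget: p_1·x_1 + p_2·x_1 = M, so (3·p_1 + 3·p_2)·x_1 = 3·M.
Demand: x_1*(p_1,p_2,M) = 3·M/(3·p_1 + 3·p_2), x_2* = 3·M/(3·p_1 + 3·p_2).
Here 3·41.5 + 3·3 = 133.5, giving x_1* = 6.8764.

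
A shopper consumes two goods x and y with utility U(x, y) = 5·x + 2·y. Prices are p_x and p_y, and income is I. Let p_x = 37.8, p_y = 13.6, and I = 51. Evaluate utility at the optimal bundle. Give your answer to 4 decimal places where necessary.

V = 7.5

Linear utility — the consumer picks whichever good has higher MU/price: 5/37.8 = 0.1323 vs 2/13.6 = 0.1471.
y gives more utility per dollar, so spend all income on y: y* = I/p_y, x* = 0.
Numerically: x* = 0, y* = 3.75.
Utility at the optimum: U(0, 3.75) = 7.5.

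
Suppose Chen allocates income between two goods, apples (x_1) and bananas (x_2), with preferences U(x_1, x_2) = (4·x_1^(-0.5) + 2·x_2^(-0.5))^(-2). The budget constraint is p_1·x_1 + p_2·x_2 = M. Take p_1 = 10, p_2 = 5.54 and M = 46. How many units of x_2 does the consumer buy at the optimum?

From the CES first-order condition, 2·(x_2/x_1)^(1.5) = p_1/p_2.
Hence x_2/x_1 = ((1/2)·p_1/p_2)^(1/(1.5)), i.e. raised to the 2/3 power.
With the ratio pinned down, the budget gives x_1* = M/(p_1 + p_2·(x_2/x_1)) and x_2* = (x_2/x_1)·x_1*.
Numerically x_2/x_1 = 0.933914, so x_1* = 46/(10 + 5.54·0.933914) = 3.0315 and x_2* = 0.933914·3.0315 = 2.8312.

x_2* = 2.8312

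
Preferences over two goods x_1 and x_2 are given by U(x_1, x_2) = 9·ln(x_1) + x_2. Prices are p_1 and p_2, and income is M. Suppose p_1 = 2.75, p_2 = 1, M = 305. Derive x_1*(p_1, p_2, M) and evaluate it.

x_1* = 3.2727

Set MRS = p_1/p_2: (9/x_1)/1 = p_1/p_2.
So x_1*(p_1,p_2) = 9·p_2/p_1, independent of income; and x_2* = (M − 9·p_2)/p_2.
At the given prices: x_1* = 9·1/2.75 = 3.2727.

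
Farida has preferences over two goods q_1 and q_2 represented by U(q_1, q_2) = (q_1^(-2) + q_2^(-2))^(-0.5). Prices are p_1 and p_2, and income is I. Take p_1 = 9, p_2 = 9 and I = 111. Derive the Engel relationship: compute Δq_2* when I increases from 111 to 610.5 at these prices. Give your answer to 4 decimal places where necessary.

Δq_2* = 27.75

MRS = MU_q_1/MU_q_2 = (q_2/q_1)^(3). Set equal to p_1/p_2.
Hence q_2/q_1 = (p_1/p_2)^(1/(3)), i.e. raised to the 1/3 power.
With the ratio pinned down, the budget gives q_1* = I/(p_1 + p_2·(q_2/q_1)) and q_2* = (q_2/q_1)·q_1*.
Numerically q_2/q_1 = 1, so q_1* = 111/(9 + 9·1) = 6.1667 and q_2* = 1·6.1667 = 6.1667.
At I' = 610.5: q_2* = 33.9167. Change: 33.9167 − 6.1667 = 27.75.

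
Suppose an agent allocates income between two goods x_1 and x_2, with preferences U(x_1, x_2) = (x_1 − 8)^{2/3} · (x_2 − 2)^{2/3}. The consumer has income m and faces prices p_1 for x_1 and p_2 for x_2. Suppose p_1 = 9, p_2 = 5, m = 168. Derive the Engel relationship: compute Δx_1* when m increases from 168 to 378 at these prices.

Let x_1' = x_1−8, x_2' = x_2−2. MRS = x_2'/x_1' = p_1/p_2.
After buying the subsistence bundle (8, 2), a share 0.5 of the remaining income goes to x_1: x_1* = 8 + 0.5·(m − 8p_1 − 2p_2)/p_1.
Discretionary income = 168 − 8·9 − 2·5 = 86; x_1* = 8 + 0.5·86/9 = 12.7778.
At m' = 378: x_1* = 24.4444. Change: 24.4444 − 12.7778 = 11.6667.

Δx_1* = 11.6667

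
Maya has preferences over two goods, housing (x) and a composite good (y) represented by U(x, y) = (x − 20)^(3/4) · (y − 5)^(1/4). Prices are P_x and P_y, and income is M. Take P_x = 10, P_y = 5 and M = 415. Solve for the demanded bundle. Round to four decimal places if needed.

x* = 34.25, y* = 14.5

Let x' = x−20, y' = y−5. MRS = 3·y'/x' = P_x/P_y.
Substituting into the budget: x* = 20 + 0.75·(M − 20·P_x − 5·P_y)/P_x, and y* = 5 + 0.25·(…)/P_y.
Discretionary income = 415 − 20·10 − 5·5 = 190; x* = 20 + 0.75·190/10 = 34.25; y* = 5 + 0.25·190/5 = 14.5.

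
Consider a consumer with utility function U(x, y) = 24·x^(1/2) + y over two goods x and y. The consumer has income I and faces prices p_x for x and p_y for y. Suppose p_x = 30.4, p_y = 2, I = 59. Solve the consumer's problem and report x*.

x* = 0.6233

Utility is quasi-linear in y; the FOC for x is 12/√x = p_x/p_y.
Solve: √x = 12·p_y/p_x, so x*(p_x,p_y) = (12·p_y/p_x)², and y* = (I − p_x·x*)/p_y.
Plugging in: x* = (12·2/30.4)² = 0.6233.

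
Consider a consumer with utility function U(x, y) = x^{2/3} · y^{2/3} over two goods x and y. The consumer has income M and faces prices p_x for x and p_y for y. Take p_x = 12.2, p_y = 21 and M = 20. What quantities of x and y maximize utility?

Tangency: MRS = y/x = p_x/p_y.
So 2/3·p_y·y = 2/3·p_x·x; combined with the budget, a share 0.5 of income goes to x.
Demand: x*(p_x,p_y,M) = 0.5·M/p_x and y* = 0.5·M/p_y.
At p_x=12.2, p_y=21, M=20: x* = 0.5·20/12.2 = 0.8197, y* = 0.4762.

x* = 0.8197, y* = 0.4762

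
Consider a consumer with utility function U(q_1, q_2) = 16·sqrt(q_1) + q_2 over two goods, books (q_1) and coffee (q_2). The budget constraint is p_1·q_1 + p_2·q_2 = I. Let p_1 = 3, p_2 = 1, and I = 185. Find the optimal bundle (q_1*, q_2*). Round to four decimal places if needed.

Solve: √q_1 = 8·p_2/p_1, so q_1*(p_1,p_2) = (8·p_2/p_1)², and q_2* = (I − p_1·q_1*)/p_2.
Plugging in: q_1* = (8·1/3)² = 7.1111, q_2* = 163.6667.

q_1* = 7.1111, q_2* = 163.6667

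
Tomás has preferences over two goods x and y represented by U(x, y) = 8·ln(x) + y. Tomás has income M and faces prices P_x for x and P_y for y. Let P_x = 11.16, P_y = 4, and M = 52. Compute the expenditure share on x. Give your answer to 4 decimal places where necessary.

share on x = 0.6154

Set MRS = P_x/P_y: (8/x)/1 = P_x/P_y.
So x*(P_x,P_y) = 8·P_y/P_x, independent of income; and y* = (M − 8·P_y)/P_y.
At the given prices: x* = 8·4/11.16 = 2.8674, and y* = 5.
Expenditure on x: 11.16·2.8674 = 32; share = 0.6154.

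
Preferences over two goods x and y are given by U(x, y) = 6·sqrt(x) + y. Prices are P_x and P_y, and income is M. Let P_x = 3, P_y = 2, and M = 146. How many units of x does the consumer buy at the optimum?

x* = 4

Solve: √x = 3·P_y/P_x, so x*(P_x,P_y) = (3·P_y/P_x)², and y* = (M − P_x·x*)/P_y.
Plugging in: x* = (3·2/3)² = 4.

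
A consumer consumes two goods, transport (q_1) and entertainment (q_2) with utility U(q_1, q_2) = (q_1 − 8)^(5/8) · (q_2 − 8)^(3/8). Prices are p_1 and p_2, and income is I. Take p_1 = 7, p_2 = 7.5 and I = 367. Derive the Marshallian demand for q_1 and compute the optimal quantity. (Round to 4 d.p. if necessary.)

q_1* = 30.4107

This is Cobb-Douglas in (q_1−8, q_2−8): tangency gives 0.625·p_2·(q_2−8) = 0.375·p_1·(q_1−8).
After buying the subsistence bundle (8, 8), a share 0.625 of the remaining income goes to q_1: q_1* = 8 + 0.625·(I − 8p_1 − 8p_2)/p_1.
Discretionary income = 367 − 8·7 − 8·7.5 = 251; q_1* = 8 + 0.625·251/7 = 30.4107.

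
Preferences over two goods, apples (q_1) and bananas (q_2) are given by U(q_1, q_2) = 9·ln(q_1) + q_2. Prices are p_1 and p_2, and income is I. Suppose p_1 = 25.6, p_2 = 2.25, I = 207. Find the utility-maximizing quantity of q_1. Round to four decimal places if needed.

So q_1*(p_1,p_2) = 9·p_2/p_1, independent of income; and q_2* = (I − 9·p_2)/p_2.
At the given prices: q_1* = 9·2.25/25.6 = 0.791.

q_1* = 0.791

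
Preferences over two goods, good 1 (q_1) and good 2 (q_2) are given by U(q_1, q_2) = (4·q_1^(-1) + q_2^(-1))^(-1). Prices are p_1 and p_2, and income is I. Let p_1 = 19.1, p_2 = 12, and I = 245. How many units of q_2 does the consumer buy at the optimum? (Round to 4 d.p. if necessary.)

With the ratio pinned down, the budget gives q_1* = I/(p_1 + p_2·(q_2/q_1)) and q_2* = (q_2/q_1)·q_1*.
Numerically q_2/q_1 = 0.630806, so q_1* = 245/(19.1 + 12·0.630806) = 9.1865 and q_2* = 0.630806·9.1865 = 5.7949.

q_2* = 5.7949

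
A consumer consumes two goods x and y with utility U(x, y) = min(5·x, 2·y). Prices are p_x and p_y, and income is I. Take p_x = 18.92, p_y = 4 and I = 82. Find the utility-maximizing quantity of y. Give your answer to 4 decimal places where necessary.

With perfect complements, no substitution: consume in ratio x:y = 2:5.
Budget: p_x·x + p_y·(5/2)·x = I, so (2·p_x + 5·p_y)·x = 2·I.
Demand: x*(p_x,p_y,I) = 2·I/(2·p_x + 5·p_y), y* = 5·I/(2·p_x + 5·p_y).
Here 2·18.92 + 5·4 = 57.84, giving y* = 7.0885.

y* = 7.0885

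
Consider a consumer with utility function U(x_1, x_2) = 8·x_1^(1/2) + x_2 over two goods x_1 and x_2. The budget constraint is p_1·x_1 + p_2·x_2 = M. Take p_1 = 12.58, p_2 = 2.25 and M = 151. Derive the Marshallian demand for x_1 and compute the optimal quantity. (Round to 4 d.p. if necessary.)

x_1* = 0.5118

MU_x_1 = 4/√x_1, MU_x_2 = 1. Tangency: 4/√x_1 = p_1/p_2.
Solve: √x_1 = 4·p_2/p_1, so x_1*(p_1,p_2) = (4·p_2/p_1)², and x_2* = (M − p_1·x_1*)/p_2.
Plugging in: x_1* = (4·2.25/12.58)² = 0.5118.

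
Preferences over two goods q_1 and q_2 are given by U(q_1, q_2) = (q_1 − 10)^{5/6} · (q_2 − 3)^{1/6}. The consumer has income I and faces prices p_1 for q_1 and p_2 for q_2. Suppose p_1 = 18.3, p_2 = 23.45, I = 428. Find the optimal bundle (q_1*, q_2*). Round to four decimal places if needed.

Let q_1' = q_1−10, q_2' = q_2−3. MRS = 5·q_2'/q_1' = p_1/p_2.
Substituting into the budget: q_1* = 10 + 5/6·(I − 10·p_1 − 3·p_2)/p_1, and q_2* = 3 + 1/6·(…)/p_2.
Discretionary income = 428 − 10·18.3 − 3·23.45 = 174.65; q_1* = 10 + 5/6·174.65/18.3 = 17.9531; q_2* = 3 + 1/6·174.65/23.45 = 4.2413.

q_1* = 17.9531, q_2* = 4.2413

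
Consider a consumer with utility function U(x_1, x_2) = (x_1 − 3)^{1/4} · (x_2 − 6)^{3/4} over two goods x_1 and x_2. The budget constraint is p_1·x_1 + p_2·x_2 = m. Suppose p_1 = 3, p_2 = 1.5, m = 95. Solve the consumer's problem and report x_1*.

This is Cobb-Douglas in (x_1−3, x_2−6): tangency gives 0.25·p_2·(x_2−6) = 0.75·p_1·(x_1−3).
After buying the subsistence bundle (3, 6), a share 0.25 of the remaining income goes to x_1: x_1* = 3 + 0.25·(m − 3p_1 − 6p_2)/p_1.
Discretionary income = 95 − 3·3 − 6·1.5 = 77; x_1* = 3 + 0.25·77/3 = 9.4167.

x_1* = 9.4167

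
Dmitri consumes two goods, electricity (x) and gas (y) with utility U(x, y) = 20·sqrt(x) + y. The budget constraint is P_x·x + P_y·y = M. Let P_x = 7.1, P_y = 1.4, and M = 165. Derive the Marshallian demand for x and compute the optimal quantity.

x* = 3.8881

Utility is quasi-linear in y; the FOC for x is 10/√x = P_x/P_y.
Thus x* = (10·P_y/P_x)² — independent of M — with the rest of income spent on y.
Plugging in: x* = (10·1.4/7.1)² = 3.8881.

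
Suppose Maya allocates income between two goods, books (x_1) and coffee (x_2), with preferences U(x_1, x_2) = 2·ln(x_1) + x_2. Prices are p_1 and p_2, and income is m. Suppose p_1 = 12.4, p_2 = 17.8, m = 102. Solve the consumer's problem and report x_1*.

x_1* = 2.871

So x_1*(p_1,p_2) = 2·p_2/p_1, independent of income; and x_2* = (m − 2·p_2)/p_2.
At the given prices: x_1* = 2·17.8/12.4 = 2.871.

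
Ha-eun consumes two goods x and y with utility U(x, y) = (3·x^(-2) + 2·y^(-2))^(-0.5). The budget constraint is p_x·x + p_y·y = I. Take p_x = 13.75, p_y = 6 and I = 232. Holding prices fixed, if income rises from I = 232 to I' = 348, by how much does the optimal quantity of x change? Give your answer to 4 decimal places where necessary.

Δx* = 5.6146

MRS = MU_x/MU_y = (3/2)·(y/x)^(3). Set equal to p_x/p_y.
Hence y/x = ((2/3)·p_x/p_y)^(1/(3)), i.e. raised to the 1/3 power.
Substitute y = (y/x)·x into the budget: x* = I/(p_x + p_y·(y/x)).
Numerically y/x = 1.151737, so x* = 232/(13.75 + 6·1.151737) = 11.2292.
At I' = 348: x* = 16.8438. Change: 16.8438 − 11.2292 = 5.6146.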